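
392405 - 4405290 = - 4012885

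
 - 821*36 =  - 29556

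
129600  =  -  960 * ( - 135)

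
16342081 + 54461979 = 70804060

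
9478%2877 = 847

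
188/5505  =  188/5505 = 0.03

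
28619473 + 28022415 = 56641888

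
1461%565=331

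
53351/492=53351/492 = 108.44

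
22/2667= 22/2667=   0.01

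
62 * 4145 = 256990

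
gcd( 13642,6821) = 6821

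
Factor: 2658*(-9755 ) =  - 25928790  =  -2^1*3^1*5^1*443^1*1951^1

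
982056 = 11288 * 87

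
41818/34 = 1229 + 16/17 = 1229.94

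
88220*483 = 42610260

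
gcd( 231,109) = 1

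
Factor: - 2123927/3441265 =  - 5^(-1) * 13^1* 199^1* 821^1*688253^( - 1) 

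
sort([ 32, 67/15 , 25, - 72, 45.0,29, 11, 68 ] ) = [ - 72 , 67/15, 11,25,29, 32, 45.0,68]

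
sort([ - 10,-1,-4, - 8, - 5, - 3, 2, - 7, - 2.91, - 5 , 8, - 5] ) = [  -  10 ,-8 , - 7,-5,-5, - 5,-4,  -  3, - 2.91, - 1,2, 8]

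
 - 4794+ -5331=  - 10125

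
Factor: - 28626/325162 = -39/443 = -3^1*13^1*443^(-1 )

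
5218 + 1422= 6640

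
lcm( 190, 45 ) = 1710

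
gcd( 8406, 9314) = 2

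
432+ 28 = 460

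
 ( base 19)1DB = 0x26B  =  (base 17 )227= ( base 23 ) 13L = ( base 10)619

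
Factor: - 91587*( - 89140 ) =8164065180 = 2^2*3^1 * 5^1*4457^1*30529^1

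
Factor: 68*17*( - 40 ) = -2^5*5^1*17^2= - 46240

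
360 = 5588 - 5228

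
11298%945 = 903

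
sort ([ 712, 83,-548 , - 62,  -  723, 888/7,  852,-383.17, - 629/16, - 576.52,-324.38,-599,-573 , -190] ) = [  -  723, - 599,-576.52,-573, - 548,-383.17, - 324.38, - 190,-62, - 629/16, 83,888/7,712, 852]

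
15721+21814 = 37535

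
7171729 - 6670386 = 501343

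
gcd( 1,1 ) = 1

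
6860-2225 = 4635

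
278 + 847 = 1125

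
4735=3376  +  1359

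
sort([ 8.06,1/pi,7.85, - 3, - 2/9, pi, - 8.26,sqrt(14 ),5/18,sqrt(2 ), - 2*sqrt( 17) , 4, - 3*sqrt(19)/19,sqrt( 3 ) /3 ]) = [ - 8.26, - 2*sqrt(17),- 3,  -  3*sqrt(19 ) /19,-2/9,5/18,1/pi, sqrt( 3 )/3,sqrt( 2), pi,sqrt( 14),4, 7.85, 8.06 ]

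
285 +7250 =7535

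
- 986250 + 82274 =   -  903976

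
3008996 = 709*4244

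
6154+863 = 7017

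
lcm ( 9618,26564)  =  557844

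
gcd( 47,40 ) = 1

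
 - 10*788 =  - 7880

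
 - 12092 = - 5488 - 6604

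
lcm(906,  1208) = 3624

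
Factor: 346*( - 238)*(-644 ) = 2^4*7^2*17^1*23^1 *173^1 = 53032112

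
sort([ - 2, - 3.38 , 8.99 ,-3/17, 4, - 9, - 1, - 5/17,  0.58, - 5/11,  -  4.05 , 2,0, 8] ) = [ - 9, - 4.05, - 3.38, - 2, - 1, - 5/11, - 5/17, - 3/17, 0,0.58,2 , 4, 8,  8.99] 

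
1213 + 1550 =2763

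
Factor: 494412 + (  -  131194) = 363218 = 2^1*181609^1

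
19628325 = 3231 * 6075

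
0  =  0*88146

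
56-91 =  - 35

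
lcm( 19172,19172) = 19172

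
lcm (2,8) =8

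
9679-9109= 570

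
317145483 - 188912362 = 128233121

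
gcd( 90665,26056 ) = 1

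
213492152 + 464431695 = 677923847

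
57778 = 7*8254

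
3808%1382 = 1044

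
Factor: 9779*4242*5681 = 2^1*3^1*7^2*11^1 * 13^1*19^1*23^1*101^1*127^1= 235662184758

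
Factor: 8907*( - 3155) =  - 28101585 = - 3^1*5^1*631^1*2969^1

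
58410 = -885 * ( - 66)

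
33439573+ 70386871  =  103826444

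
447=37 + 410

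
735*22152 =16281720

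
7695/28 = 274 + 23/28 = 274.82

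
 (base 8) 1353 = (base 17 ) 29g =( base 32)NB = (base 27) 10I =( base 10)747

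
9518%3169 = 11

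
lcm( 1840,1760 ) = 40480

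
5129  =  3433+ 1696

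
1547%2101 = 1547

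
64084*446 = 28581464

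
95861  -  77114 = 18747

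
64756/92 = 16189/23=703.87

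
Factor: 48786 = 2^1*3^1*47^1*173^1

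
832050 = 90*9245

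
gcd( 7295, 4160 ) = 5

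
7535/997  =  7535/997 = 7.56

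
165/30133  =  165/30133 = 0.01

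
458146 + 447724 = 905870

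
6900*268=1849200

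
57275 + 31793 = 89068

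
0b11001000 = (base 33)62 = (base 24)88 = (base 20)A0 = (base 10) 200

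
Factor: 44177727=3^1*11^1*43^1 * 163^1*191^1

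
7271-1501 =5770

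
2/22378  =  1/11189 = 0.00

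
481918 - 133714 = 348204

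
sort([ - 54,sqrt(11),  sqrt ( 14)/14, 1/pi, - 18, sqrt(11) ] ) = [ - 54,-18,sqrt (14 )/14, 1/pi, sqrt ( 11),sqrt(11)]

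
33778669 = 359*94091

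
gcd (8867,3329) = 1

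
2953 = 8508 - 5555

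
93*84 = 7812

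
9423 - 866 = 8557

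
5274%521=64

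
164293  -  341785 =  - 177492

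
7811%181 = 28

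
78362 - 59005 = 19357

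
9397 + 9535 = 18932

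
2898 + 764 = 3662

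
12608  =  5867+6741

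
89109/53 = 1681 + 16/53 = 1681.30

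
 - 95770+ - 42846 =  - 138616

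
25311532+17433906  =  42745438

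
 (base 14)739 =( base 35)15n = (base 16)58f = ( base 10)1423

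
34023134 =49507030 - 15483896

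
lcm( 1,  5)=5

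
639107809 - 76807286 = 562300523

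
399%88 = 47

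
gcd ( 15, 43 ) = 1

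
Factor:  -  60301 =-47^1 * 1283^1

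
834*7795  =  6501030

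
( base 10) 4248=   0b1000010011000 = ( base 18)d20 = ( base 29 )51e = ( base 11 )3212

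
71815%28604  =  14607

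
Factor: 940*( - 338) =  - 2^3 * 5^1 * 13^2 *47^1 = - 317720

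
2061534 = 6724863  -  4663329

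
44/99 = 4/9 = 0.44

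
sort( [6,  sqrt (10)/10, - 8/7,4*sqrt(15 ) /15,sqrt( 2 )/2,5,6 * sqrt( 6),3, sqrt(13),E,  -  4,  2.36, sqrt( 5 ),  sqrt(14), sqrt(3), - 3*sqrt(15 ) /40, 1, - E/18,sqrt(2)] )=[ - 4, - 8/7, - 3 * sqrt(15 ) /40, - E/18,  sqrt( 10 )/10,sqrt( 2 )/2,1,4*sqrt ( 15) /15,sqrt( 2),sqrt(3),  sqrt( 5 ), 2.36,E,3, sqrt(13), sqrt (14), 5 , 6 , 6*sqrt(6) ] 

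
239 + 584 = 823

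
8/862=4/431 = 0.01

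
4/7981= 4/7981 = 0.00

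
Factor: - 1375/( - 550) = 2^( - 1) * 5^1 = 5/2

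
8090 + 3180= 11270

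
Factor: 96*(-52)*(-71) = 354432= 2^7 * 3^1 * 13^1*71^1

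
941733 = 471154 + 470579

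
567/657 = 63/73 = 0.86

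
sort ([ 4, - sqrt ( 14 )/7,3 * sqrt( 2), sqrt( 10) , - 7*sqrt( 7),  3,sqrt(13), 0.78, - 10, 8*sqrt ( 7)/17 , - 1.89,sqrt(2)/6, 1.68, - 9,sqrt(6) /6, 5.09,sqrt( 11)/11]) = [ - 7*sqrt (7), - 10 , -9, - 1.89, - sqrt ( 14)/7 , sqrt ( 2)/6, sqrt( 11 )/11,sqrt(6 ) /6, 0.78, 8*sqrt (7)/17, 1.68, 3,  sqrt( 10),sqrt(  13 ),  4 , 3*sqrt( 2) , 5.09 ]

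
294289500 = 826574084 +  - 532284584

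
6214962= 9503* 654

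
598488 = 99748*6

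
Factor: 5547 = 3^1 * 43^2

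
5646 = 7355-1709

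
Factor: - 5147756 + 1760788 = -3386968  =  -2^3*13^1*29^1*1123^1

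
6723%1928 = 939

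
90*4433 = 398970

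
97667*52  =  5078684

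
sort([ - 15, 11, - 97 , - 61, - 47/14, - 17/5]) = [ - 97,- 61, - 15, - 17/5, - 47/14,11]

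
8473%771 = 763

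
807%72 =15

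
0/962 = 0=0.00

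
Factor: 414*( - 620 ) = - 256680 = - 2^3 * 3^2 * 5^1*23^1*31^1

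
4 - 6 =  - 2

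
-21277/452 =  - 48+419/452= - 47.07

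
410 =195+215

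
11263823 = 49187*229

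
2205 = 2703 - 498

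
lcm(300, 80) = 1200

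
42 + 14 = 56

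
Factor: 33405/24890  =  51/38 = 2^( - 1 )*3^1*17^1 *19^(  -  1)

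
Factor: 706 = 2^1*353^1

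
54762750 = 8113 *6750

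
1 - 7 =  - 6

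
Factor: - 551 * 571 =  - 19^1*29^1*571^1 = - 314621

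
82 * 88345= 7244290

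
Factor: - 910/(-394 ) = 455/197 =5^1*7^1*13^1*197^ ( - 1)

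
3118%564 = 298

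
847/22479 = 847/22479= 0.04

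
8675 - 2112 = 6563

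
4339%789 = 394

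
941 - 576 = 365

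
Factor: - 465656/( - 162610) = 232828/81305 = 2^2* 5^( - 1)*7^( - 1)*23^(  -  1 )*101^( - 1)*  58207^1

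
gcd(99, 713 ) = 1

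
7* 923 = 6461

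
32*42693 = 1366176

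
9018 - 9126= - 108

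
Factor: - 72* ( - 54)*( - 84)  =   - 326592 = - 2^6*3^6*7^1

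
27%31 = 27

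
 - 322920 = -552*585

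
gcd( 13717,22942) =1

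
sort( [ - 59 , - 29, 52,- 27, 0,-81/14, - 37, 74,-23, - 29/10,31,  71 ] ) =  [-59,-37, - 29,-27, - 23,-81/14, - 29/10, 0,31, 52,  71,74 ] 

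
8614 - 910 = 7704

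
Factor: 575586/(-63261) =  - 646/71= - 2^1 * 17^1*19^1 * 71^( - 1)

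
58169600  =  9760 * 5960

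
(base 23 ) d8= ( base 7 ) 616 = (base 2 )100110011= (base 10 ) 307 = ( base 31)9S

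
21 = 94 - 73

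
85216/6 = 42608/3 = 14202.67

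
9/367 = 9/367  =  0.02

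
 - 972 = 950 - 1922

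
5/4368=5/4368  =  0.00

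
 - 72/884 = - 18/221 =- 0.08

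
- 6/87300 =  - 1/14550 = - 0.00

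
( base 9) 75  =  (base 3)2112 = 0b1000100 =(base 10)68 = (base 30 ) 28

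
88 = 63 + 25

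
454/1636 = 227/818 = 0.28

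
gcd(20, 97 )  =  1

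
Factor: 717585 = 3^1*5^1 * 11^1*4349^1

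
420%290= 130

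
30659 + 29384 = 60043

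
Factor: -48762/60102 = - 43/53= -43^1*53^( - 1)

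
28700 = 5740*5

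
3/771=1/257= 0.00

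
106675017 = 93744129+12930888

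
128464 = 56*2294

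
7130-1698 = 5432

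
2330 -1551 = 779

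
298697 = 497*601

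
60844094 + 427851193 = 488695287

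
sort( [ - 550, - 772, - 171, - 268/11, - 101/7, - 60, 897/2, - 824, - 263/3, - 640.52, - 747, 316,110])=[ - 824,-772, - 747, - 640.52, - 550,-171, - 263/3, - 60, - 268/11, - 101/7,110, 316,897/2]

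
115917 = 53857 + 62060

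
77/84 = 11/12 = 0.92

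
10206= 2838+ 7368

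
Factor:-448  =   - 2^6*7^1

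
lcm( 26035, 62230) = 2551430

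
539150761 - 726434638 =  -  187283877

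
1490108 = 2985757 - 1495649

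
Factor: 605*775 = 5^3*11^2 * 31^1 = 468875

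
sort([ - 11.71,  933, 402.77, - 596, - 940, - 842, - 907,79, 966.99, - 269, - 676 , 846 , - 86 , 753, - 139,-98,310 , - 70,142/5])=[ - 940, - 907, - 842 ,-676, - 596, - 269,- 139, - 98, -86,-70, - 11.71,  142/5, 79,310, 402.77,753,846, 933, 966.99]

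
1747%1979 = 1747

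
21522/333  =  64 + 70/111 = 64.63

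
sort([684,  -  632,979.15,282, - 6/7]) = [ - 632, -6/7,282,684,979.15]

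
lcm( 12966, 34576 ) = 103728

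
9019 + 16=9035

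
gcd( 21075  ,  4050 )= 75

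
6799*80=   543920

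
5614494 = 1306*4299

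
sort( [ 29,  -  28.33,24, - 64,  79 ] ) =[ - 64, - 28.33, 24 , 29,79 ] 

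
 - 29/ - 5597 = 1/193 = 0.01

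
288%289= 288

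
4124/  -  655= -7 + 461/655 = - 6.30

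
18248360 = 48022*380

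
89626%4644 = 1390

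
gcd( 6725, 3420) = 5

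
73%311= 73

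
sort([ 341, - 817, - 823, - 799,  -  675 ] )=[ - 823, - 817, - 799, - 675,  341]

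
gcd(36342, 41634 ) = 54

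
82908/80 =20727/20= 1036.35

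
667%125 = 42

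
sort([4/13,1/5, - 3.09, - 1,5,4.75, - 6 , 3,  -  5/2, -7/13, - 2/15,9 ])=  [ - 6, - 3.09 , - 5/2,- 1, - 7/13, - 2/15,1/5,4/13,3,4.75,5,  9 ] 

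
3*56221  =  168663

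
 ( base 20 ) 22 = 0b101010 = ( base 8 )52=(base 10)42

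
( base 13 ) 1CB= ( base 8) 520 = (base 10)336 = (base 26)co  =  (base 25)DB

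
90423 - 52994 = 37429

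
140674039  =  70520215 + 70153824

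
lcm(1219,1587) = 84111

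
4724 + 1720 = 6444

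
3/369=1/123 = 0.01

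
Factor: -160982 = -2^1*80491^1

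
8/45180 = 2/11295= 0.00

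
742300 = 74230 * 10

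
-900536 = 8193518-9094054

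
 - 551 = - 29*19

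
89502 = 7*12786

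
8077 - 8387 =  - 310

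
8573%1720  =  1693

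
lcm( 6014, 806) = 78182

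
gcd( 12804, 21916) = 4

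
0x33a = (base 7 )2260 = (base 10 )826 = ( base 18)29G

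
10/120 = 1/12 = 0.08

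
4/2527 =4/2527 = 0.00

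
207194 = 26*7969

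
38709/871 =38709/871 = 44.44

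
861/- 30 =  - 29 + 3/10 = - 28.70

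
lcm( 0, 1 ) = 0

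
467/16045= 467/16045 = 0.03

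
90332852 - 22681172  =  67651680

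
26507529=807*32847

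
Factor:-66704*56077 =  - 2^4*7^1*11^1*379^1*  8011^1 = -  3740560208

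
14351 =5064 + 9287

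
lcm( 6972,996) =6972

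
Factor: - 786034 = -2^1* 393017^1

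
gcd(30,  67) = 1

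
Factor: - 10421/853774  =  -613/50222 = - 2^( - 1 )*613^1 * 25111^( - 1 )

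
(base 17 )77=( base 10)126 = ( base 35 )3l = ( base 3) 11200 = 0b1111110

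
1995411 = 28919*69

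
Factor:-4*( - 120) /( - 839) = -480/839 = - 2^5 *3^1*  5^1*839^(-1 ) 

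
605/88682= 55/8062=0.01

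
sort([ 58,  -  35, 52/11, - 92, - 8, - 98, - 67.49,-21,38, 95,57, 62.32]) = [-98,-92,-67.49,-35, - 21, - 8, 52/11, 38, 57,  58, 62.32,95]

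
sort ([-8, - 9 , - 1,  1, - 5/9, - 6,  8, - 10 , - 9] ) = [  -  10, - 9, - 9, - 8, - 6, - 1, - 5/9, 1, 8]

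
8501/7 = 1214+3/7=1214.43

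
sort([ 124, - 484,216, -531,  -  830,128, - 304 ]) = [ - 830, -531,- 484, - 304,  124 , 128,  216] 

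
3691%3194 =497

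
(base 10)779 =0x30b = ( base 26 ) 13P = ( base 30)pt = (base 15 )36e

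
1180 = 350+830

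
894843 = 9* 99427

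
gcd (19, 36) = 1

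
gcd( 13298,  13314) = 2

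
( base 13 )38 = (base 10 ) 47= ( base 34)1d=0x2f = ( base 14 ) 35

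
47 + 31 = 78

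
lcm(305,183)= 915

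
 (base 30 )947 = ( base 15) 2687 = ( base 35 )6P2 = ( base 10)8227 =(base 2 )10000000100011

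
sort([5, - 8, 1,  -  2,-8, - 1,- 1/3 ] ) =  [ - 8,-8,- 2, - 1, - 1/3,1,  5]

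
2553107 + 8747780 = 11300887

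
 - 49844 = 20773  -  70617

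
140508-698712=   -558204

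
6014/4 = 3007/2= 1503.50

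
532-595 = - 63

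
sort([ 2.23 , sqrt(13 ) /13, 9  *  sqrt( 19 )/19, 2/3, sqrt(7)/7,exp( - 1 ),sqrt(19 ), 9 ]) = [ sqrt( 13 )/13,exp( - 1 ),sqrt(7 )/7 , 2/3,9 * sqrt( 19) /19, 2.23,sqrt(19 ), 9 ]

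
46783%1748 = 1335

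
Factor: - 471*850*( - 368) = 2^5*3^1*5^2*17^1*23^1*157^1 = 147328800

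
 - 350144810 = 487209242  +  -837354052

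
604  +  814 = 1418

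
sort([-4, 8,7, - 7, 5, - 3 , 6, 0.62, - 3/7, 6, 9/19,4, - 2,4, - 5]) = [ - 7, - 5, - 4, - 3,- 2, - 3/7,  9/19,0.62,4,4, 5, 6,6,  7, 8]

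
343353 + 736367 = 1079720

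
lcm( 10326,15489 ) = 30978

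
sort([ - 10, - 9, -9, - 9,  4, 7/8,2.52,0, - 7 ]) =[ - 10, - 9, - 9,-9,  -  7,0, 7/8,2.52 , 4] 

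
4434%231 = 45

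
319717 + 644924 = 964641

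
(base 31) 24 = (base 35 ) 1V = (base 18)3c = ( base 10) 66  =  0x42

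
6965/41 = 169 + 36/41 = 169.88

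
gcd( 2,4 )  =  2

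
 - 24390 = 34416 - 58806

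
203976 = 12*16998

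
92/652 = 23/163 = 0.14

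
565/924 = 565/924 = 0.61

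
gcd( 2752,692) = 4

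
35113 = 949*37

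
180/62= 90/31 = 2.90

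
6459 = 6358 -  - 101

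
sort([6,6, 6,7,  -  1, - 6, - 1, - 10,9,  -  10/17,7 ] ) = [ - 10 , -6,-1, - 1, - 10/17,6,6, 6,  7,7, 9] 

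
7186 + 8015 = 15201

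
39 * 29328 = 1143792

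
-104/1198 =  -1 + 547/599 =- 0.09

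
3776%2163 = 1613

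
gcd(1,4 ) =1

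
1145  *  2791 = 3195695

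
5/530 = 1/106 = 0.01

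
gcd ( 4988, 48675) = 1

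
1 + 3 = 4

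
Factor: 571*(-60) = -2^2*3^1 * 5^1*571^1 =- 34260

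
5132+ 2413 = 7545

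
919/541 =919/541 = 1.70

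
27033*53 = 1432749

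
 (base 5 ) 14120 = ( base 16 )488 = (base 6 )5212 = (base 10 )1160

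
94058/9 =94058/9 = 10450.89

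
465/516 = 155/172 = 0.90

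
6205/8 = 775 + 5/8= 775.62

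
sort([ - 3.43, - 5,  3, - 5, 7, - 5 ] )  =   [ -5, - 5,  -  5, - 3.43,3, 7 ]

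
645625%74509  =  49553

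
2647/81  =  2647/81= 32.68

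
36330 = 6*6055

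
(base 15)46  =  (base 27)2c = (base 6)150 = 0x42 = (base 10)66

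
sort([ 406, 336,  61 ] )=[ 61, 336, 406] 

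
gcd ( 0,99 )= 99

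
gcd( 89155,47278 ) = 11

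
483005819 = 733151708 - 250145889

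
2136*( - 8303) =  - 17735208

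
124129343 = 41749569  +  82379774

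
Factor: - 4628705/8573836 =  -2^( - 2 )*5^1*925741^1 * 2143459^( - 1 ) 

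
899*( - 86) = -77314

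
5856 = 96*61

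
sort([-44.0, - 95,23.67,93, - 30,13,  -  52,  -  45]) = [ - 95, - 52, - 45, - 44.0, - 30,13,23.67,93]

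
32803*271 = 8889613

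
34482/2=17241 = 17241.00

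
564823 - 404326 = 160497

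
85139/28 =3040 +19/28 =3040.68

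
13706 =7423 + 6283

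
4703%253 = 149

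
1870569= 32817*57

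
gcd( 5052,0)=5052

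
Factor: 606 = 2^1*3^1*101^1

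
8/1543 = 8/1543 = 0.01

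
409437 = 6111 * 67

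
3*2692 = 8076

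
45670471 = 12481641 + 33188830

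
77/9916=77/9916=0.01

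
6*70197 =421182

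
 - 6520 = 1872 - 8392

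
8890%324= 142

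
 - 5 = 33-38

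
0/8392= 0 = 0.00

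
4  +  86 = 90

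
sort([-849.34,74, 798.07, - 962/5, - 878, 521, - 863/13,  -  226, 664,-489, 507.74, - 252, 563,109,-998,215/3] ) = [ - 998, - 878, - 849.34,-489, - 252 , -226, - 962/5,- 863/13,215/3, 74 , 109,507.74, 521,  563, 664, 798.07 ] 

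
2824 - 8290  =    -  5466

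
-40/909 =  - 40/909 = -0.04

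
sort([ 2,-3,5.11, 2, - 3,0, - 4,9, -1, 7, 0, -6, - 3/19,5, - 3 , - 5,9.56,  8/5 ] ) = [-6, - 5,-4, - 3, - 3,  -  3, - 1, - 3/19, 0,0, 8/5, 2,2,5,5.11,7,9,9.56]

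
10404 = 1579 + 8825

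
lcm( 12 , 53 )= 636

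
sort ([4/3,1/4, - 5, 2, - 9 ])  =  [ - 9, - 5,1/4,4/3, 2 ] 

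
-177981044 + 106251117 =  -  71729927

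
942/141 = 314/47= 6.68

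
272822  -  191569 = 81253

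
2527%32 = 31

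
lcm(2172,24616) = 73848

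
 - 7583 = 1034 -8617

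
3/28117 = 3/28117=0.00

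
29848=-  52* (-574 ) 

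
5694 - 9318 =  - 3624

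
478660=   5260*91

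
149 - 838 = - 689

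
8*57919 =463352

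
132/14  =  9+ 3/7 = 9.43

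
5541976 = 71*78056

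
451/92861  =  451/92861=0.00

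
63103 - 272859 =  - 209756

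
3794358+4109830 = 7904188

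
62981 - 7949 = 55032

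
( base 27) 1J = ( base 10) 46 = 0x2e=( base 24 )1m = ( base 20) 26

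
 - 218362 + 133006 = -85356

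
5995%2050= 1895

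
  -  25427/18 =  - 1413 + 7/18 = -  1412.61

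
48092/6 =24046/3 = 8015.33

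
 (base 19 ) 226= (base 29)QC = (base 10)766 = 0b1011111110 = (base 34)mi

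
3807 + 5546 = 9353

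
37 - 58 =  - 21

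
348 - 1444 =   -  1096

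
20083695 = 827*24285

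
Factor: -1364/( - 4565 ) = 124/415 = 2^2*5^(-1)*31^1*83^(-1) 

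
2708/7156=677/1789 = 0.38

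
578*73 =42194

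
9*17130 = 154170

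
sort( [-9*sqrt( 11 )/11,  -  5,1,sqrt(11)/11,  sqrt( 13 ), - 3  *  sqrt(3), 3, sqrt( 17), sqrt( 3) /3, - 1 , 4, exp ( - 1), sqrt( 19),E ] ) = [-3*sqrt( 3), - 5, - 9*sqrt(11 )/11, - 1,sqrt( 11)/11, exp( - 1), sqrt( 3)/3,1,E, 3, sqrt( 13), 4  ,  sqrt( 17),sqrt( 19) ] 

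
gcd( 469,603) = 67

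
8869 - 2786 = 6083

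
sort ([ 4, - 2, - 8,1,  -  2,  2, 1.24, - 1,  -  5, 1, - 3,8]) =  [-8, - 5,-3, - 2,-2,  -  1 , 1,1 , 1.24,2,4, 8 ] 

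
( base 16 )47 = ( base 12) 5b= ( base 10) 71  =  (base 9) 78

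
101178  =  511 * 198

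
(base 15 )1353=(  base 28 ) 57c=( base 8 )10040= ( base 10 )4128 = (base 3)12122220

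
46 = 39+7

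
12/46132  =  3/11533= 0.00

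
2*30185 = 60370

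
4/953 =4/953=0.00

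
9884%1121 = 916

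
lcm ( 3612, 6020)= 18060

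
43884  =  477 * 92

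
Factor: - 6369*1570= - 9999330 =-  2^1 * 3^1*5^1 * 11^1*157^1* 193^1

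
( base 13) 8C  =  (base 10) 116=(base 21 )5B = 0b1110100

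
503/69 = 503/69 =7.29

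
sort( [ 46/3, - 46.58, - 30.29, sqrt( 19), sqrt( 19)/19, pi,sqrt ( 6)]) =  [-46.58, - 30.29, sqrt( 19)/19,  sqrt( 6) , pi, sqrt(19), 46/3 ] 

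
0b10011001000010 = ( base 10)9794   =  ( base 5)303134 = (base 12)5802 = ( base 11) 73a4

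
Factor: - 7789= - 7789^1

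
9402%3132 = 6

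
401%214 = 187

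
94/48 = 1+23/24 = 1.96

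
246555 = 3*82185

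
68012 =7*9716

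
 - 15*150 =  - 2250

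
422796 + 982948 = 1405744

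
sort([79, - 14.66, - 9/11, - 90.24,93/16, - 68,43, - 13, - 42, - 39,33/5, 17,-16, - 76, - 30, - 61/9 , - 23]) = [ - 90.24 , - 76,-68,-42, - 39, - 30,-23, - 16,- 14.66, - 13, - 61/9,-9/11,93/16,33/5, 17,43, 79]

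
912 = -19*(-48) 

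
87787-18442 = 69345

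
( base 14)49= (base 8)101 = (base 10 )65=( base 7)122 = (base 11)5A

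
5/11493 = 5/11493 = 0.00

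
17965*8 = 143720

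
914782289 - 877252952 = 37529337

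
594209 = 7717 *77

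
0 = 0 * 66660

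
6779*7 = 47453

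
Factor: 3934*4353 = 2^1 *3^1*7^1*281^1*1451^1 = 17124702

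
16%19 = 16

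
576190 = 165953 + 410237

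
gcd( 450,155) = 5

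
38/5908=19/2954 = 0.01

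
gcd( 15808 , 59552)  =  32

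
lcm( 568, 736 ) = 52256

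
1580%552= 476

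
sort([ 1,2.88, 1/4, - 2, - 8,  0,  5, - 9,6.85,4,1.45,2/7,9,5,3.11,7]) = [  -  9, - 8, - 2, 0,1/4,2/7,1,1.45,2.88,3.11,4, 5,5, 6.85, 7,9] 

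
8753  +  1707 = 10460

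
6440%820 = 700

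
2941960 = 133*22120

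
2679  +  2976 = 5655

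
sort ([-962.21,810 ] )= [ - 962.21,810] 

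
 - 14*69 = - 966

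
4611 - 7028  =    -  2417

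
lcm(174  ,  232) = 696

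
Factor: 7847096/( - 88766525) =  - 2^3*5^(-2) * 887^( - 1) * 4003^(-1)*980887^1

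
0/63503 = 0 = 0.00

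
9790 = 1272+8518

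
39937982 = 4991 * 8002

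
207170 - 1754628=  - 1547458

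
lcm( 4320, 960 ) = 8640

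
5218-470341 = -465123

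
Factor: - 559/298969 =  - 11^( - 1) * 13^1* 43^1* 27179^( - 1)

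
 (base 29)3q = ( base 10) 113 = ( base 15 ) 78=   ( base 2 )1110001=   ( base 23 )4l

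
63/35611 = 63/35611 = 0.00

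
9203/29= 317 + 10/29= 317.34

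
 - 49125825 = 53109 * (-925) 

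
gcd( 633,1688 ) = 211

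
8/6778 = 4/3389 =0.00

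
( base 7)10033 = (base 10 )2425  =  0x979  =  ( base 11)1905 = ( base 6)15121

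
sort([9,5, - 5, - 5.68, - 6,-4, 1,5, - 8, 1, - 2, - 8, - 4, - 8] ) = [  -  8, - 8, - 8, - 6,-5.68,-5, - 4, - 4, - 2,  1, 1,5,  5,  9 ] 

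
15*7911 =118665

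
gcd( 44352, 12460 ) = 28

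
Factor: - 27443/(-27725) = 5^( -2)*13^1*1109^( - 1)*2111^1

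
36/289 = 36/289= 0.12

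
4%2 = 0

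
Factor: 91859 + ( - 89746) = 2113^1 = 2113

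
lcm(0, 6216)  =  0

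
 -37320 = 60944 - 98264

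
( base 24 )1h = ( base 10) 41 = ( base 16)29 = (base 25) 1g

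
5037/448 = 11 + 109/448=11.24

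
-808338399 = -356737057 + -451601342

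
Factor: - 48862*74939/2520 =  - 1830834709/1260 = - 2^(-2)*3^(-2)*5^( - 1)*7^( - 1)*11^1*137^1*547^1*2221^1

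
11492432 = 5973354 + 5519078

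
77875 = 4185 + 73690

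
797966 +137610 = 935576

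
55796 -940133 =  - 884337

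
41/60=41/60 = 0.68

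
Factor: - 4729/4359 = -3^( - 1) * 1453^( - 1)*4729^1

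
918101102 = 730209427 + 187891675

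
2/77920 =1/38960 = 0.00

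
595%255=85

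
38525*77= 2966425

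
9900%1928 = 260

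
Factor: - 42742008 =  - 2^3 * 3^2*41^1*14479^1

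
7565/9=840 + 5/9 = 840.56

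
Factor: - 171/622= - 2^( - 1)*3^2*19^1*311^ (  -  1)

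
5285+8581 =13866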